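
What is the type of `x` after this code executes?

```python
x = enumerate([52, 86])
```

enumerate() returns an enumerate object

enumerate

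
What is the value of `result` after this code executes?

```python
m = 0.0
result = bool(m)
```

m = 0.0; result = False

False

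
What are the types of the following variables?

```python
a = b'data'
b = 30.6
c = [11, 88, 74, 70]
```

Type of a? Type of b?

a is assigned a bytes literal (b'...' prefix); b is assigned a number with a decimal point, so it is a float

bytes, float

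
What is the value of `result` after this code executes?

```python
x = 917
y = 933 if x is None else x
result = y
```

x = 917; y = 917; result = 917

917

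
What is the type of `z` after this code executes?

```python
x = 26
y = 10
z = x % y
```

int % int = int

int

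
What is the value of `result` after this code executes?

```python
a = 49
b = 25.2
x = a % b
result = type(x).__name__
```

a is int; b is float; x is float; result = 'float'

'float'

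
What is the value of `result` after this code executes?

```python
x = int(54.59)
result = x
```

x = 54; result = 54

54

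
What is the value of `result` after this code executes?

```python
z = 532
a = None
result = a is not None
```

z = 532; a = None; result = False

False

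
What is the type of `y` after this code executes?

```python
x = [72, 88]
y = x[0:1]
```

Slicing a list returns a list

list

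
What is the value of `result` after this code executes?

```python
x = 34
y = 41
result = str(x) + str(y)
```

x = 34; y = 41; result = '3441'

'3441'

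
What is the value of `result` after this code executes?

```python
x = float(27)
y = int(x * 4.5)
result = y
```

x = 27.0; y = 121; result = 121

121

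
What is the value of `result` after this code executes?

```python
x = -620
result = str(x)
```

x = -620; result = '-620'

'-620'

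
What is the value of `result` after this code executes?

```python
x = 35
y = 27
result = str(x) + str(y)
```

x = 35; y = 27; result = '3527'

'3527'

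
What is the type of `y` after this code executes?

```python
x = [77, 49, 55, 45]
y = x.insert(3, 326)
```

list.insert() returns None

NoneType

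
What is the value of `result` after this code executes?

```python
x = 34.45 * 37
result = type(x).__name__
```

x is float; result = 'float'

'float'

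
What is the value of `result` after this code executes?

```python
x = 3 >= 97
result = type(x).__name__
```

x is bool; result = 'bool'

'bool'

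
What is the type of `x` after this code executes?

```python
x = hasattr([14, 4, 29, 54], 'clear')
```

hasattr() returns bool

bool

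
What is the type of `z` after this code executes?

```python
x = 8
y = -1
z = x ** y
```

int ** negative = float

float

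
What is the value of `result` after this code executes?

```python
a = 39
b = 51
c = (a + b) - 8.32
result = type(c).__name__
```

a is int; b is int; c is float; result = 'float'

'float'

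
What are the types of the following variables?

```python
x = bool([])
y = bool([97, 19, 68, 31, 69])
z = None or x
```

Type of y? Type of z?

bool() returns bool; None or bool returns the bool

bool, bool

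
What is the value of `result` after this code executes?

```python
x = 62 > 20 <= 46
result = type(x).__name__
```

x is bool; result = 'bool'

'bool'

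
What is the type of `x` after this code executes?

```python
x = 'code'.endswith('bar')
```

str.endswith() returns bool

bool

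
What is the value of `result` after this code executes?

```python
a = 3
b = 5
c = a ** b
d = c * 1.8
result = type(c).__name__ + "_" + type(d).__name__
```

a is int; b is int; c is int; d is float; result = 'int_float'

'int_float'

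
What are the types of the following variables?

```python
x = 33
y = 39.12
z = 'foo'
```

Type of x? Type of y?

x is assigned a bare integer (no decimal point), so it is an int; y is assigned a number with a decimal point, so it is a float

int, float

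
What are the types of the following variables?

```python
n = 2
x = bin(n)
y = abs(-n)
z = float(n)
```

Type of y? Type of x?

abs() of int returns int; bin() returns str

int, str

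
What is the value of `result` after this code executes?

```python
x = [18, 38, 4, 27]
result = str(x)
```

x = [18, 38, 4, 27]; result = '[18, 38, 4, 27]'

'[18, 38, 4, 27]'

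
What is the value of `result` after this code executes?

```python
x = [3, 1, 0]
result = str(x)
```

x = [3, 1, 0]; result = '[3, 1, 0]'

'[3, 1, 0]'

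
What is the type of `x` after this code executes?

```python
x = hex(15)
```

hex() returns str representation

str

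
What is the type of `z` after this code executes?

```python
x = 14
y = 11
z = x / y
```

int / int = float

float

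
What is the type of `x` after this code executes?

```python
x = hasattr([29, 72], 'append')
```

hasattr() returns bool

bool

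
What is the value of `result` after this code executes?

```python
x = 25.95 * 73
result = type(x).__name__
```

x is float; result = 'float'

'float'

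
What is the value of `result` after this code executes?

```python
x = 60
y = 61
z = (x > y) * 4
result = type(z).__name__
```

x is int; y is int; z is int; result = 'int'

'int'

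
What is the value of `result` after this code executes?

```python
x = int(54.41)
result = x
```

x = 54; result = 54

54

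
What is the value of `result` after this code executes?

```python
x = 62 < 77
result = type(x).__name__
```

x is bool; result = 'bool'

'bool'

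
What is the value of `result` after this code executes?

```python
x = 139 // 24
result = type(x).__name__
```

x is int; result = 'int'

'int'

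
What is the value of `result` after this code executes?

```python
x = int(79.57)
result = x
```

x = 79; result = 79

79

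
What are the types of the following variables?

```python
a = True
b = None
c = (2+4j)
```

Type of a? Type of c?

a is assigned the constant True, which has type bool; c is assigned (2+4j), an int plus an imaginary literal (j suffix), which evaluates to complex

bool, complex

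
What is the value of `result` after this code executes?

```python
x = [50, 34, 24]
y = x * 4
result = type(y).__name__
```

x is list; y is list; result = 'list'

'list'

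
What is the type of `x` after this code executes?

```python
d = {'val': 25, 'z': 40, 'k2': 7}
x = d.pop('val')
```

dict.pop() returns the value

int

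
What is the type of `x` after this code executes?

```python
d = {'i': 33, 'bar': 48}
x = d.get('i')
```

dict.get() returns value type when found

int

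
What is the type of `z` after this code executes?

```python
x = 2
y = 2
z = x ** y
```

positive int ** positive int = int

int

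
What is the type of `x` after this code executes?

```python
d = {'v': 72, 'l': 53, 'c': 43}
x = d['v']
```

Accessing dict[str, int] with str key returns int

int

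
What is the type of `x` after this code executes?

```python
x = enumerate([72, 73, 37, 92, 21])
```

enumerate() returns an enumerate object

enumerate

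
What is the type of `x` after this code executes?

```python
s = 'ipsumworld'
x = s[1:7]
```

Slicing a str returns str

str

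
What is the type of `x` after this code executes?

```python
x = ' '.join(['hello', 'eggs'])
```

str.join() returns str

str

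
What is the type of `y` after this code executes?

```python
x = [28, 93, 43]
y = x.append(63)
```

list.append() returns None (mutates in place)

NoneType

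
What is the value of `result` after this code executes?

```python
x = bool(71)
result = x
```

x = True; result = True

True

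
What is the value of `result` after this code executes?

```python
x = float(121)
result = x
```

x = 121.0; result = 121.0

121.0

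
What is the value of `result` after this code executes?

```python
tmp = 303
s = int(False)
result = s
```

tmp = 303; s = 0; result = 0

0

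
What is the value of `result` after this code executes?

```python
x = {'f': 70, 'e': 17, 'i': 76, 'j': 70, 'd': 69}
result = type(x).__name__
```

x is dict; result = 'dict'

'dict'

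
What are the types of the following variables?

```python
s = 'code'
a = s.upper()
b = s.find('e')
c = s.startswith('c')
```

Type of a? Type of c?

upper() returns str; startswith() returns bool

str, bool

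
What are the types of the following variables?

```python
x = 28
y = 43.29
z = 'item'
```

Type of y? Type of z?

y is assigned a number with a decimal point, so it is a float; z is assigned a quoted string literal, so it is a str

float, str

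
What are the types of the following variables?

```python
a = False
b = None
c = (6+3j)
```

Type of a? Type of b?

a is assigned the constant False, which has type bool; b is assigned None, whose type is NoneType

bool, NoneType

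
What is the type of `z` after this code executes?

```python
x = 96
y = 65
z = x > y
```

Comparison returns bool

bool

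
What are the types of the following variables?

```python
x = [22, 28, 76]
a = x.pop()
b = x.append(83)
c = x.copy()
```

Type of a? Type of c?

pop() returns element; copy() returns list

int, list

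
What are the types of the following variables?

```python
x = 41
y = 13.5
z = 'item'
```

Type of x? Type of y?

x is assigned a bare integer (no decimal point), so it is an int; y is assigned a number with a decimal point, so it is a float

int, float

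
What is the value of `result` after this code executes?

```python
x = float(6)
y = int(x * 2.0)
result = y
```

x = 6.0; y = 12; result = 12

12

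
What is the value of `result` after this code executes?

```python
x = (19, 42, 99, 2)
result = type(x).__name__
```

x is tuple; result = 'tuple'

'tuple'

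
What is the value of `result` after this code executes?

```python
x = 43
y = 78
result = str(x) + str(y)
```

x = 43; y = 78; result = '4378'

'4378'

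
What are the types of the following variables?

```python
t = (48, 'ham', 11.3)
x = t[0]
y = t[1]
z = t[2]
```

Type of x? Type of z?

tuple[0] is int; tuple[2] is float

int, float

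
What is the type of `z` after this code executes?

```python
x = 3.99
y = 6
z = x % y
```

float % int = float

float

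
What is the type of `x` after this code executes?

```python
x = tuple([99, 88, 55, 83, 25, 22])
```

tuple() constructor returns tuple

tuple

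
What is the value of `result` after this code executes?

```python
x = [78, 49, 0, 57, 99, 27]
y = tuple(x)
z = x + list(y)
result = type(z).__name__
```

x is list; y is tuple; z is list; result = 'list'

'list'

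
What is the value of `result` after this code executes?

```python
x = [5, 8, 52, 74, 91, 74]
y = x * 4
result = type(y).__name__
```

x is list; y is list; result = 'list'

'list'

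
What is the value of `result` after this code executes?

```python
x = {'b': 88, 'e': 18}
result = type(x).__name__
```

x is dict; result = 'dict'

'dict'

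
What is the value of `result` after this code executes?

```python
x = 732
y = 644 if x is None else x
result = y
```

x = 732; y = 732; result = 732

732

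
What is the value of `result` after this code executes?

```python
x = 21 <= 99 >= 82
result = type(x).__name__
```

x is bool; result = 'bool'

'bool'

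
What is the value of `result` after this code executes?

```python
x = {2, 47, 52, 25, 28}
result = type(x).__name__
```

x is set; result = 'set'

'set'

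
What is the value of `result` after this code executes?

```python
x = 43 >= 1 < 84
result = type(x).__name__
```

x is bool; result = 'bool'

'bool'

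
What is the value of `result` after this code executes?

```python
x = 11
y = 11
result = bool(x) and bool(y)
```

x = 11; y = 11; result = True

True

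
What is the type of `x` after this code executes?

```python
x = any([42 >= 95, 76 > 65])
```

any() returns bool

bool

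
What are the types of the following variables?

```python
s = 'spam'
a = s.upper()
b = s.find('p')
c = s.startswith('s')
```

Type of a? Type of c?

upper() returns str; startswith() returns bool

str, bool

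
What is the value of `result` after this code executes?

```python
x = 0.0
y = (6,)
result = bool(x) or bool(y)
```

x = 0.0; y = (6,); result = True

True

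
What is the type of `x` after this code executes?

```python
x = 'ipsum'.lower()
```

str.lower() returns str

str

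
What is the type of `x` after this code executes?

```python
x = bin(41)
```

bin() returns str representation

str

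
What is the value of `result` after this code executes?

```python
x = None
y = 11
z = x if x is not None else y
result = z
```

x = None; y = 11; z = 11; result = 11

11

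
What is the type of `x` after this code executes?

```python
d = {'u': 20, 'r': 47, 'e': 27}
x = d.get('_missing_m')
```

dict.get() returns None when key not found

NoneType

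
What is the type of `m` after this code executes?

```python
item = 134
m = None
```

None has type NoneType

NoneType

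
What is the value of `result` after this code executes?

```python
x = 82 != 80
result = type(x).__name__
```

x is bool; result = 'bool'

'bool'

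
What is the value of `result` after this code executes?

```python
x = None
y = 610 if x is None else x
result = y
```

x = None; y = 610; result = 610

610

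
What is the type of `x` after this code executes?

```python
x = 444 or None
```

'or' returns first truthy value

int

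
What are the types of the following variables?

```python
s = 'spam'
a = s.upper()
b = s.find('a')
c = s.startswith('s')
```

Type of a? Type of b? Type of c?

upper() returns str; find() returns int; startswith() returns bool

str, int, bool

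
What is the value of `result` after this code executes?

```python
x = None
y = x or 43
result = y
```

x = None; y = 43; result = 43

43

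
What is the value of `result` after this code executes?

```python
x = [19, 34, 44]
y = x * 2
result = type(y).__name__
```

x is list; y is list; result = 'list'

'list'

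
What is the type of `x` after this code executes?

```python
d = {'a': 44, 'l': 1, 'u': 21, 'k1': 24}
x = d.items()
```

dict.items() returns dict_items view

dict_items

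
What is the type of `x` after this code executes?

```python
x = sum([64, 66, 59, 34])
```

sum() of ints returns int

int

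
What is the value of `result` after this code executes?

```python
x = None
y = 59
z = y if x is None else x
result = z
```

x = None; y = 59; z = 59; result = 59

59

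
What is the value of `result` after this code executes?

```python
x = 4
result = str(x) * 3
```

x = 4; result = '444'

'444'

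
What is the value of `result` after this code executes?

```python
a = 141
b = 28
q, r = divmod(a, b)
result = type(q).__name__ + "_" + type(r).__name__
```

a is int; b is int; q is int; r is int; result = 'int_int'

'int_int'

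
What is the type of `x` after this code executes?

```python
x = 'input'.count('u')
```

str.count() returns int

int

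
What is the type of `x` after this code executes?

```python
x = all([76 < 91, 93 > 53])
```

all() returns bool

bool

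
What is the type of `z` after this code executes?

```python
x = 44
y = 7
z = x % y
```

int % int = int

int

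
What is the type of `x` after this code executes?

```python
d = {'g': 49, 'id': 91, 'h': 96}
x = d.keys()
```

.keys() returns dict_keys view

dict_keys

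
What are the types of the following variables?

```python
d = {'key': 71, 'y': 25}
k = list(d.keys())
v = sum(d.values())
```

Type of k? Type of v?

list() converts to list; sum of ints is int

list, int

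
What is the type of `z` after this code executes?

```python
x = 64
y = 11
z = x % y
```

int % int = int

int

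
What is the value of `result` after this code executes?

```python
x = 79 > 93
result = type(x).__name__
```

x is bool; result = 'bool'

'bool'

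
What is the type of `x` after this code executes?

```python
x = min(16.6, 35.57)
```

min() of floats returns float

float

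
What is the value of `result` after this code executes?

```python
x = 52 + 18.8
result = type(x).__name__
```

x is float; result = 'float'

'float'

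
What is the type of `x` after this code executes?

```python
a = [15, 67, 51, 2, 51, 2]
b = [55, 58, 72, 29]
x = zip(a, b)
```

zip() returns a zip object

zip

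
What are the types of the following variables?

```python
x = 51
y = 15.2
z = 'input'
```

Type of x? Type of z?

x is assigned a bare integer (no decimal point), so it is an int; z is assigned a quoted string literal, so it is a str

int, str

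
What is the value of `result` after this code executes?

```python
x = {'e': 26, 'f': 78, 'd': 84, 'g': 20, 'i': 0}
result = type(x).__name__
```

x is dict; result = 'dict'

'dict'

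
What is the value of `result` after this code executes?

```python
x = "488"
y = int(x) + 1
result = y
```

x = '488'; y = 489; result = 489

489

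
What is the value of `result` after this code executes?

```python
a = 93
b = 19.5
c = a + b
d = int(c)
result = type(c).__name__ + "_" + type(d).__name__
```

a is int; b is float; c is float; d is int; result = 'float_int'

'float_int'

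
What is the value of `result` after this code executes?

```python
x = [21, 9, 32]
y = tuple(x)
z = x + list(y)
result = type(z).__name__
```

x is list; y is tuple; z is list; result = 'list'

'list'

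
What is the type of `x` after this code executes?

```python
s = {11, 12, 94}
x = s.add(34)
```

set.add() returns None (mutates in place)

NoneType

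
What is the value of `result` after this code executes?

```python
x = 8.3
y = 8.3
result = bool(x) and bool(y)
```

x = 8.3; y = 8.3; result = True

True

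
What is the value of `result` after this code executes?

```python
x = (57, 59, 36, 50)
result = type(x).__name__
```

x is tuple; result = 'tuple'

'tuple'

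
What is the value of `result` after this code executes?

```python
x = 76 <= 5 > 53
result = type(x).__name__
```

x is bool; result = 'bool'

'bool'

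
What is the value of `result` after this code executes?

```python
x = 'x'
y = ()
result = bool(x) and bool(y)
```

x = 'x'; y = (); result = False

False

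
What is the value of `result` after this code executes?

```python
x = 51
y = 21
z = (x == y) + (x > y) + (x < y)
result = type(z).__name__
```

x is int; y is int; z is int; result = 'int'

'int'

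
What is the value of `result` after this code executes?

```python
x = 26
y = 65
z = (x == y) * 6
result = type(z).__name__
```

x is int; y is int; z is int; result = 'int'

'int'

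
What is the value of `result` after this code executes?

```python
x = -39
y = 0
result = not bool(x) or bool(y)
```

x = -39; y = 0; result = False

False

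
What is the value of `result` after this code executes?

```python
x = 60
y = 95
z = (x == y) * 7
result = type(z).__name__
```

x is int; y is int; z is int; result = 'int'

'int'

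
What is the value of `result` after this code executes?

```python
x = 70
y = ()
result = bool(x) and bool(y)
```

x = 70; y = (); result = False

False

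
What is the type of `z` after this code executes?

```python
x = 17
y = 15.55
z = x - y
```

int - float = float

float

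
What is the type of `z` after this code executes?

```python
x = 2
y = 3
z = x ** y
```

positive int ** positive int = int

int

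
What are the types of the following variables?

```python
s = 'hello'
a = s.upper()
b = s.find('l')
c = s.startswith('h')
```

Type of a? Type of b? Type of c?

upper() returns str; find() returns int; startswith() returns bool

str, int, bool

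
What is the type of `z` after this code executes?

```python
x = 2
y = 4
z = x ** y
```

positive int ** positive int = int

int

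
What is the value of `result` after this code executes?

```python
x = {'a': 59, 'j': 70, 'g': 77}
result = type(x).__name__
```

x is dict; result = 'dict'

'dict'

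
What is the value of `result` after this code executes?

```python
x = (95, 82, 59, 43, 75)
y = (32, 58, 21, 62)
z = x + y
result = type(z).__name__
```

x is tuple; y is tuple; z is tuple; result = 'tuple'

'tuple'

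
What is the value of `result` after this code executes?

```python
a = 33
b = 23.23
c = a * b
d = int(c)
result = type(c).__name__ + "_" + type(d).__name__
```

a is int; b is float; c is float; d is int; result = 'float_int'

'float_int'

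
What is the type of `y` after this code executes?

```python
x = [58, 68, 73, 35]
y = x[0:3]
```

Slicing a list returns a list

list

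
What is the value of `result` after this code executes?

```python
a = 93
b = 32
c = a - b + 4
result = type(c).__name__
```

a is int; b is int; c is int; result = 'int'

'int'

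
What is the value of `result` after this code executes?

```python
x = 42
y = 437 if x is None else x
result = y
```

x = 42; y = 42; result = 42

42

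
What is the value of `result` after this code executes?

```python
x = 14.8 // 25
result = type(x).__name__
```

x is float; result = 'float'

'float'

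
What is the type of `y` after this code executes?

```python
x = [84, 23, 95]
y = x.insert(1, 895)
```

list.insert() returns None

NoneType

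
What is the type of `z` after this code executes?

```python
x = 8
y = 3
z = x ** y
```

positive int ** positive int = int

int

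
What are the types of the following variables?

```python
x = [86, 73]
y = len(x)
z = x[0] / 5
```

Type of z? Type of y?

int / int = float; len() returns int

float, int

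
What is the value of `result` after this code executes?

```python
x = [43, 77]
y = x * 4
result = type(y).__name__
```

x is list; y is list; result = 'list'

'list'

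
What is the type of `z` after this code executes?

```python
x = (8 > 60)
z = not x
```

'not' returns bool

bool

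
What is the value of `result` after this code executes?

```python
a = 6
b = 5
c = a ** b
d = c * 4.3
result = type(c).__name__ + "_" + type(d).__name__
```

a is int; b is int; c is int; d is float; result = 'int_float'

'int_float'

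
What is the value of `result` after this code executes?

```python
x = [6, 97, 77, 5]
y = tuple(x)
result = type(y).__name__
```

x is list; y is tuple; result = 'tuple'

'tuple'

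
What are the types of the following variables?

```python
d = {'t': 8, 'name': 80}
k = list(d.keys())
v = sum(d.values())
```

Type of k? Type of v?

list() converts to list; sum of ints is int

list, int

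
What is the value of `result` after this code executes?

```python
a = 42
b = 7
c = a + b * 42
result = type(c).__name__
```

a is int; b is int; c is int; result = 'int'

'int'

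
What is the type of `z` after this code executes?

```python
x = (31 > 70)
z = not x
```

'not' returns bool

bool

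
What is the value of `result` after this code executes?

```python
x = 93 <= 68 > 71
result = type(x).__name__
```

x is bool; result = 'bool'

'bool'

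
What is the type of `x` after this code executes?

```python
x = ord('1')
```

ord() returns int (code point)

int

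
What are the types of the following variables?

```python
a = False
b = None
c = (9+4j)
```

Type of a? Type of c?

a is assigned the constant False, which has type bool; c is assigned (9+4j), an int plus an imaginary literal (j suffix), which evaluates to complex

bool, complex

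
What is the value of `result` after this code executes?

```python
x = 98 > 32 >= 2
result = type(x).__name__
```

x is bool; result = 'bool'

'bool'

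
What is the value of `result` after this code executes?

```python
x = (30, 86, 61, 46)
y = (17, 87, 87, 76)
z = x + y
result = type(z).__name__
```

x is tuple; y is tuple; z is tuple; result = 'tuple'

'tuple'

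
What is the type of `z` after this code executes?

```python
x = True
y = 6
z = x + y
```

bool + int = int (bool is subclass of int)

int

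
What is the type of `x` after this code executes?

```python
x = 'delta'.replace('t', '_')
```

str.replace() returns str

str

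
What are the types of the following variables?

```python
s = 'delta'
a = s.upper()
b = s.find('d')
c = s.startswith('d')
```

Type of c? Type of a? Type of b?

startswith() returns bool; upper() returns str; find() returns int

bool, str, int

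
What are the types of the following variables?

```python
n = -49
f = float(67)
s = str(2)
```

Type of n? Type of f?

n is assigned a bare integer (no decimal point), so it is an int; f is assigned the result of calling float(), which returns a float

int, float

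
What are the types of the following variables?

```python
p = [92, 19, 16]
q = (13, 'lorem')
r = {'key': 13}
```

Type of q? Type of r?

q is assigned a tuple (parenthesized, comma-separated values); r is assigned a dict literal ({key: value})

tuple, dict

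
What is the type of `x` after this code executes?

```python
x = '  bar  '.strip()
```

str.strip() returns str

str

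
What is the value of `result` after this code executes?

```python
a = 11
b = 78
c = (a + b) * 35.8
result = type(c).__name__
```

a is int; b is int; c is float; result = 'float'

'float'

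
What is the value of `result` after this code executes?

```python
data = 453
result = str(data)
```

data = 453; result = '453'

'453'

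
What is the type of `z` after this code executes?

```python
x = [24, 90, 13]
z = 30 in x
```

'in' operator returns bool

bool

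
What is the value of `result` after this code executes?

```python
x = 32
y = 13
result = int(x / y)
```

x = 32; y = 13; result = 2

2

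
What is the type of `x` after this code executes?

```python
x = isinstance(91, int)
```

isinstance() returns bool

bool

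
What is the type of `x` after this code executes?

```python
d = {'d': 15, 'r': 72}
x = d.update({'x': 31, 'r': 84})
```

dict.update() returns None

NoneType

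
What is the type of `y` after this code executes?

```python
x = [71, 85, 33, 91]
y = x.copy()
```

list.copy() returns list

list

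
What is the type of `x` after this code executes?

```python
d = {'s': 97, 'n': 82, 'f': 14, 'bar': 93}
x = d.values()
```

.values() returns dict_values view

dict_values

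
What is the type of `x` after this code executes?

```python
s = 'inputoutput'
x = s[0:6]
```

Slicing a str returns str

str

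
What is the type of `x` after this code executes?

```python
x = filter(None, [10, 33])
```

filter() returns a filter object

filter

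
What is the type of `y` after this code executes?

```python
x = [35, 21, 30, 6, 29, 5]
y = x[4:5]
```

Slicing a list returns a list

list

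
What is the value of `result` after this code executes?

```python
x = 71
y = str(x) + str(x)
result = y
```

x = 71; y = '7171'; result = '7171'

'7171'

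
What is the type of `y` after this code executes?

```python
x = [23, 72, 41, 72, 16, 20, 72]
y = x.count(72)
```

list.count() returns int

int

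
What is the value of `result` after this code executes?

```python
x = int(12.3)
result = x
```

x = 12; result = 12

12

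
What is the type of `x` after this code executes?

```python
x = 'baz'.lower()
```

str.lower() returns str

str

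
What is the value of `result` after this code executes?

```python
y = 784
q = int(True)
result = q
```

y = 784; q = 1; result = 1

1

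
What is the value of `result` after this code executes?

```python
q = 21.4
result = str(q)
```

q = 21.4; result = '21.4'

'21.4'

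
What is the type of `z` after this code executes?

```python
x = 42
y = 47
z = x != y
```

Comparison returns bool

bool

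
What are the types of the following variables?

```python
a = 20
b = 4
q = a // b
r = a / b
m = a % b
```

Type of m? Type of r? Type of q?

% of ints returns int; / returns float; // returns int

int, float, int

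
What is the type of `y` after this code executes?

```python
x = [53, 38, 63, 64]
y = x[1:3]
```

Slicing a list returns a list

list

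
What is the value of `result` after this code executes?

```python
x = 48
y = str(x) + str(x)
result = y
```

x = 48; y = '4848'; result = '4848'

'4848'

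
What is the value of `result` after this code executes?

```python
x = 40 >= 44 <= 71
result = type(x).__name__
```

x is bool; result = 'bool'

'bool'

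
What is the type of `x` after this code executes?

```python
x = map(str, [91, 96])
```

map() returns a map object

map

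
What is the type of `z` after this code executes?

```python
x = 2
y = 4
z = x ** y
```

positive int ** positive int = int

int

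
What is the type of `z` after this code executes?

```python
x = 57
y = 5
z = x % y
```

int % int = int

int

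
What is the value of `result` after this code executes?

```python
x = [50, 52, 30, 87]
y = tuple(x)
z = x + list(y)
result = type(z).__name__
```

x is list; y is tuple; z is list; result = 'list'

'list'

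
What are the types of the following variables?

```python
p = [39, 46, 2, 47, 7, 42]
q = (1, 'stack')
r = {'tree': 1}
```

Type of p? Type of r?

p is assigned a list literal (square brackets); r is assigned a dict literal ({key: value})

list, dict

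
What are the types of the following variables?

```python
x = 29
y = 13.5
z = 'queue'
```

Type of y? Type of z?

y is assigned a number with a decimal point, so it is a float; z is assigned a quoted string literal, so it is a str

float, str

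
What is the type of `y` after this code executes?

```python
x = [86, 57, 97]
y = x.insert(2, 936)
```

list.insert() returns None

NoneType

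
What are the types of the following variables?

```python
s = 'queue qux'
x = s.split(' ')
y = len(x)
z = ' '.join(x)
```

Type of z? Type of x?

str.join() returns str; str.split() returns list

str, list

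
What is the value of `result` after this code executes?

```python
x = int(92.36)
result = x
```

x = 92; result = 92

92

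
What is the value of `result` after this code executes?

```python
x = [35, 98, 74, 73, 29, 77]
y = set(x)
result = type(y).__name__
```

x is list; y is set; result = 'set'

'set'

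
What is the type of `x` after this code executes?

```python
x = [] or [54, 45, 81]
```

'or' returns first truthy value (list)

list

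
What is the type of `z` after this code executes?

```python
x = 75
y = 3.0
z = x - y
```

int - float = float

float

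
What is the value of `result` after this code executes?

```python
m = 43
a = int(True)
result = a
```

m = 43; a = 1; result = 1

1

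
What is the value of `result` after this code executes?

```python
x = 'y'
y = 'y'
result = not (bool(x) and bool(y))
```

x = 'y'; y = 'y'; result = False

False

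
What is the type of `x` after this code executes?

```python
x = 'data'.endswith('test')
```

str.endswith() returns bool

bool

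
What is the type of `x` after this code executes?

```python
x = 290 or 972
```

'or' returns first truthy value (int)

int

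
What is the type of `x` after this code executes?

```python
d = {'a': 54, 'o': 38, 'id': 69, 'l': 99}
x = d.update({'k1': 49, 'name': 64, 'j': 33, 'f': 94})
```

dict.update() returns None

NoneType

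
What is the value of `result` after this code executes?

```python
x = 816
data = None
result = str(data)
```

x = 816; data = None; result = 'None'

'None'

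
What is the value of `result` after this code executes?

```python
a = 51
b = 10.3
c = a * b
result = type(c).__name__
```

a is int; b is float; c is float; result = 'float'

'float'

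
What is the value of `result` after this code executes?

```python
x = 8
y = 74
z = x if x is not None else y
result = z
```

x = 8; y = 74; z = 8; result = 8

8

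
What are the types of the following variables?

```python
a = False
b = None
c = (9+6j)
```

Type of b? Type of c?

b is assigned None, whose type is NoneType; c is assigned (9+6j), an int plus an imaginary literal (j suffix), which evaluates to complex

NoneType, complex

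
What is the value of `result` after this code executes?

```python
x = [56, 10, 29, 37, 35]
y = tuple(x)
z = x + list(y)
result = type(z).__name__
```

x is list; y is tuple; z is list; result = 'list'

'list'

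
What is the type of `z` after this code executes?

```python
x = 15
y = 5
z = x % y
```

int % int = int

int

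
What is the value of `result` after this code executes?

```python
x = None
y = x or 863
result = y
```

x = None; y = 863; result = 863

863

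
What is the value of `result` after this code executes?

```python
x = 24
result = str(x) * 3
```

x = 24; result = '242424'

'242424'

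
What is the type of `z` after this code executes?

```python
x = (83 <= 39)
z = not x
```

'not' returns bool

bool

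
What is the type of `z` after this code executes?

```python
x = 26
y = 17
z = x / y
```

int / int = float

float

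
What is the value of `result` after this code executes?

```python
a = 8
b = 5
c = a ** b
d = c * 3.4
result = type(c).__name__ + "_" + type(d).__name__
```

a is int; b is int; c is int; d is float; result = 'int_float'

'int_float'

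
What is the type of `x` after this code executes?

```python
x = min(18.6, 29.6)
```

min() of floats returns float

float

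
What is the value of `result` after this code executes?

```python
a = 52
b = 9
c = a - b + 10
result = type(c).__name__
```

a is int; b is int; c is int; result = 'int'

'int'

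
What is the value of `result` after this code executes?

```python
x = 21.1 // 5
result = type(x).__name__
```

x is float; result = 'float'

'float'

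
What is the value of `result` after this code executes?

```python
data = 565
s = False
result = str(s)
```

data = 565; s = False; result = 'False'

'False'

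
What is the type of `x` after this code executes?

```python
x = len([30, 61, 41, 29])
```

len() always returns int

int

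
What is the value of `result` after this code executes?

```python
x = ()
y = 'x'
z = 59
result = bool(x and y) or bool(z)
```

x = (); y = 'x'; z = 59; result = True

True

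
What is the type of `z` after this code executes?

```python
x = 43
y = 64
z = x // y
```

int // int = int

int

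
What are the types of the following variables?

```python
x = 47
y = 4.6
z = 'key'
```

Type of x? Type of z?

x is assigned a bare integer (no decimal point), so it is an int; z is assigned a quoted string literal, so it is a str

int, str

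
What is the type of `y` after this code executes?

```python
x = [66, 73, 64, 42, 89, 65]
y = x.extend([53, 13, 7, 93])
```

list.extend() returns None

NoneType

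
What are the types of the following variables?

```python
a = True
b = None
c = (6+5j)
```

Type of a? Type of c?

a is assigned the constant True, which has type bool; c is assigned (6+5j), an int plus an imaginary literal (j suffix), which evaluates to complex

bool, complex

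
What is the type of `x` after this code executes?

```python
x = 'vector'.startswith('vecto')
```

str.startswith() returns bool

bool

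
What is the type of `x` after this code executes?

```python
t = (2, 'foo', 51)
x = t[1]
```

Index 1 of tuple is a str literal

str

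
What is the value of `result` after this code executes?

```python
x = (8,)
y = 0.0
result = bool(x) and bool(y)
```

x = (8,); y = 0.0; result = False

False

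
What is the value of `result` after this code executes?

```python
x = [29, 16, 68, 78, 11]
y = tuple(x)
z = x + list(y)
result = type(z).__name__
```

x is list; y is tuple; z is list; result = 'list'

'list'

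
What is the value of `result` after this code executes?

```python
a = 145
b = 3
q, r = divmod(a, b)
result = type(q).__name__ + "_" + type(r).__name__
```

a is int; b is int; q is int; r is int; result = 'int_int'

'int_int'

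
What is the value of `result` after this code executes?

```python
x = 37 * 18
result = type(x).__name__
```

x is int; result = 'int'

'int'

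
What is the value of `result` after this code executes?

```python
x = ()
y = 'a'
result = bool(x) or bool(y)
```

x = (); y = 'a'; result = True

True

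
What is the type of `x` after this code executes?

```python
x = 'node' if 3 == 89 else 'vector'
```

Both branches of conditional are str

str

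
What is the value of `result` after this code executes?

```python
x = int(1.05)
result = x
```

x = 1; result = 1

1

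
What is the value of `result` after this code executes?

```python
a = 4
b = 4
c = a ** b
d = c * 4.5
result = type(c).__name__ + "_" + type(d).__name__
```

a is int; b is int; c is int; d is float; result = 'int_float'

'int_float'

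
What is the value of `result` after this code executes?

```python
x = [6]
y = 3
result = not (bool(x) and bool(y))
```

x = [6]; y = 3; result = False

False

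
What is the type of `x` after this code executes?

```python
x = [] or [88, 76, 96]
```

'or' returns first truthy value (list)

list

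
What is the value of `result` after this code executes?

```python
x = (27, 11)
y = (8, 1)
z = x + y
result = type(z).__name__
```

x is tuple; y is tuple; z is tuple; result = 'tuple'

'tuple'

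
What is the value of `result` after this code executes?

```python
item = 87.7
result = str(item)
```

item = 87.7; result = '87.7'

'87.7'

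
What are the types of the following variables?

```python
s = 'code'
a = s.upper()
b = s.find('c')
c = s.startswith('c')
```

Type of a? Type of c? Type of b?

upper() returns str; startswith() returns bool; find() returns int

str, bool, int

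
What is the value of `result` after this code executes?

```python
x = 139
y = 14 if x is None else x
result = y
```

x = 139; y = 139; result = 139

139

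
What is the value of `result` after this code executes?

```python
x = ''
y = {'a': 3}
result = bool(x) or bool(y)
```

x = ''; y = {'a': 3}; result = True

True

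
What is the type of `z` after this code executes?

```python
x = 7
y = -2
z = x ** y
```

int ** negative = float

float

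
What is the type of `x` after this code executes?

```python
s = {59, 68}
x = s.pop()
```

Popping from set[int] returns int

int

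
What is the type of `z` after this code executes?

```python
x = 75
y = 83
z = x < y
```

Comparison returns bool

bool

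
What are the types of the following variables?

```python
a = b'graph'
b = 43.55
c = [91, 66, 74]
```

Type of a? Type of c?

a is assigned a bytes literal (b'...' prefix); c is assigned a list literal (square brackets)

bytes, list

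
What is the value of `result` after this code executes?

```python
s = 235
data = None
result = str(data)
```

s = 235; data = None; result = 'None'

'None'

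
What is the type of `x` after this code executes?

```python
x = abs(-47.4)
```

abs() of float returns float

float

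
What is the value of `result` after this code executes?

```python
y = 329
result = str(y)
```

y = 329; result = '329'

'329'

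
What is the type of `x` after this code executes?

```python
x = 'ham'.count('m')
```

str.count() returns int

int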